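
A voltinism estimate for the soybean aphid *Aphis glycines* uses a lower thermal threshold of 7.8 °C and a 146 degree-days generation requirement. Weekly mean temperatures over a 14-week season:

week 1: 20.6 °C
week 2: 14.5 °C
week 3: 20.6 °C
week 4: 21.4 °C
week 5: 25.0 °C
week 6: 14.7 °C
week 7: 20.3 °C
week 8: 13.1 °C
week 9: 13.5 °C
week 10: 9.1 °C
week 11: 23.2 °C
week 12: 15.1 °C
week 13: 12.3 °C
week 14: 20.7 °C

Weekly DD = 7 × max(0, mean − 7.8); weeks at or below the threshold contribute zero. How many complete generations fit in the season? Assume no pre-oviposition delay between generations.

Weekly DD (7 × max(0, T̄ − 7.8)): 89.6, 46.9, 89.6, 95.2, 120.4, 48.3, 87.5, 37.1, 39.9, 9.1, 107.8, 51.1, 31.5, 90.3.
Season total = 944.3 DD.
Complete generations = ⌊944.3 / 146⌋ = 6.

6 generations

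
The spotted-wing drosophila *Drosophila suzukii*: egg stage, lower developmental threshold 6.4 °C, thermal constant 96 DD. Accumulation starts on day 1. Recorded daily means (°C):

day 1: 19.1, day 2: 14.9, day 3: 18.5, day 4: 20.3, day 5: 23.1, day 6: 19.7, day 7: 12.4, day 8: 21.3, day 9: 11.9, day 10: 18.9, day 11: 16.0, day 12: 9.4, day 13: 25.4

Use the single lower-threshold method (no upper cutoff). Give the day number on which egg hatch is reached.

Daily DD above 6.4 °C: 12.7, 8.5, 12.1, 13.9, 16.7, 13.3, 6.0, 14.9, 5.5, 12.5, 9.6, 3.0, 19.0.
Cumulative: 12.7, 21.2, 33.3, 47.2, 63.9, 77.2, 83.2, 98.1, 103.6, 116.1, 125.7, 128.7, 147.7.
The total first reaches 96 DD on day 8.

day 8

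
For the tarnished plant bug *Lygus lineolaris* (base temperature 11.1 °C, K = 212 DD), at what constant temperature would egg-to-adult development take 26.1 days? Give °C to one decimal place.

Required daily accumulation = 212 / 26.1 = 8.123 DD/day.
T = T_base + 8.123 = 11.1 + 8.123 = 19.223 ≈ 19.2 °C.

19.2 °C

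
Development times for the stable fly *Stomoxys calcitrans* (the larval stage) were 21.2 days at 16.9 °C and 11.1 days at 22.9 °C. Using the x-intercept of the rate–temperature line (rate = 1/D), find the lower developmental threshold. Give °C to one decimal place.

Under the model K = D·(T − T_b), so D₁·(T₁ − T_b) = D₂·(T₂ − T_b).
21.2·(16.9 − T_b) = 11.1·(22.9 − T_b)
T_b = (21.2·16.9 − 11.1·22.9) / (21.2 − 11.1) = 104.09 / 10.1 = 10.306 °C ≈ 10.3 °C.

10.3 °C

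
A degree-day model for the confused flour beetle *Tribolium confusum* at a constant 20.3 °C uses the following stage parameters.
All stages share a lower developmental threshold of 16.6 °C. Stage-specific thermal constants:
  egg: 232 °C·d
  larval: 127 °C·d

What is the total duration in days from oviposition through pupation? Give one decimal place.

Daily accumulation at 20.3 °C = 20.3 − 16.6 = 3.7 DD/day.
Total K = 232 + 127 = 359 DD.
Total duration = 359 / 3.7 = 97.027 ≈ 97.0 days.

97.0 days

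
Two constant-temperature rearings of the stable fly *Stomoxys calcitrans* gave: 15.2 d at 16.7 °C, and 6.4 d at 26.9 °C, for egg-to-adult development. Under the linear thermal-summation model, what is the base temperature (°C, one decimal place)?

Linear rate model ⇒ the product D·(T − T_b) is constant across temperatures.
15.2·(16.7 − T_b) = 6.4·(26.9 − T_b)
T_b = (15.2·16.7 − 6.4·26.9) / (15.2 − 6.4) = 81.68 / 8.8 = 9.282 °C ≈ 9.3 °C.

9.3 °C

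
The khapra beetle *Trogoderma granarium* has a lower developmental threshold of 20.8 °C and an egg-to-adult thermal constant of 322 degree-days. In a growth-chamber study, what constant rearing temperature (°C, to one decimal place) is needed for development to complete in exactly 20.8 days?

36.3 °C

Required daily accumulation = 322 / 20.8 = 15.481 DD/day.
T = T_base + 15.481 = 20.8 + 15.481 = 36.281 ≈ 36.3 °C.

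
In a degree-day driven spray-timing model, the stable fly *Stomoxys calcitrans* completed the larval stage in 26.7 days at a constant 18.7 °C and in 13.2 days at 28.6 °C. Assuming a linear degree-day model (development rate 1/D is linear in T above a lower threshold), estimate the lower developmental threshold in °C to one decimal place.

9.0 °C

Under the model K = D·(T − T_b), so D₁·(T₁ − T_b) = D₂·(T₂ − T_b).
26.7·(18.7 − T_b) = 13.2·(28.6 − T_b)
T_b = (26.7·18.7 − 13.2·28.6) / (26.7 − 13.2) = 121.77 / 13.5 = 9.020 °C ≈ 9.0 °C.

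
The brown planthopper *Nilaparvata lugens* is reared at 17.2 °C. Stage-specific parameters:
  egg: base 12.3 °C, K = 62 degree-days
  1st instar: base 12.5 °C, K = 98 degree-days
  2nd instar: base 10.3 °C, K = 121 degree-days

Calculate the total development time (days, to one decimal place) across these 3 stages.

egg: 62 / (17.2 − 12.3) = 62 / 4.9 = 12.653 d.
1st instar: 98 / (17.2 − 12.5) = 98 / 4.7 = 20.851 d.
2nd instar: 121 / (17.2 − 10.3) = 121 / 6.9 = 17.536 d.
Sum = 51.040 ≈ 51.0 days.

51.0 days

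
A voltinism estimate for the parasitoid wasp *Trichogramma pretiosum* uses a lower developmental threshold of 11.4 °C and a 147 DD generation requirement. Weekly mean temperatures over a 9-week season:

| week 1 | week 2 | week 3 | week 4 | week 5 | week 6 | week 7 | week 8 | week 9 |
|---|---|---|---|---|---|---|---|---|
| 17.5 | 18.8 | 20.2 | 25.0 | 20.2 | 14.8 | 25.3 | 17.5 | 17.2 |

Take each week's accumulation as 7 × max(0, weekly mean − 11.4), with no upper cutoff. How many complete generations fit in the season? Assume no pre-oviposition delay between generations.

3 generations

Weekly DD (7 × max(0, T̄ − 11.4)): 42.7, 51.8, 61.6, 95.2, 61.6, 23.8, 97.3, 42.7, 40.6.
Season total = 517.3 DD.
Complete generations = ⌊517.3 / 147⌋ = 3.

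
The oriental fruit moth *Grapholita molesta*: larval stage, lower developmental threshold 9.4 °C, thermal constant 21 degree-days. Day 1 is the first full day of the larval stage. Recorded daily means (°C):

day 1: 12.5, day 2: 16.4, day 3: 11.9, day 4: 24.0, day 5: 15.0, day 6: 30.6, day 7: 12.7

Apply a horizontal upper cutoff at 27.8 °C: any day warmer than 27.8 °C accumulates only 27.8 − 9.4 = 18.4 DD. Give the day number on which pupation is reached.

Daily DD above 9.4 °C (capped at 18.4): 3.1, 7.0, 2.5, 14.6, 5.6, 18.4, 3.3.
Cumulative: 3.1, 10.1, 12.6, 27.2, 32.8, 51.2, 54.5.
The total first reaches 21 DD on day 4.

day 4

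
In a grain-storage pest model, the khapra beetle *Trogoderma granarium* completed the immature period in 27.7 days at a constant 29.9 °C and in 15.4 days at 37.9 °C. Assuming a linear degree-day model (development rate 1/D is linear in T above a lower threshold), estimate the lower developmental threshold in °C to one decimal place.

Under the model K = D·(T − T_b), so D₁·(T₁ − T_b) = D₂·(T₂ − T_b).
27.7·(29.9 − T_b) = 15.4·(37.9 − T_b)
T_b = (27.7·29.9 − 15.4·37.9) / (27.7 − 15.4) = 244.57 / 12.3 = 19.884 °C ≈ 19.9 °C.

19.9 °C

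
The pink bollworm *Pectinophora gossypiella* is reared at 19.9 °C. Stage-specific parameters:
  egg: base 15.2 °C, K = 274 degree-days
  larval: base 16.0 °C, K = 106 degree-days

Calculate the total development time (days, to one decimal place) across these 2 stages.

egg: 274 / (19.9 − 15.2) = 274 / 4.7 = 58.298 d.
larval: 106 / (19.9 − 16.0) = 106 / 3.9 = 27.179 d.
Sum = 85.477 ≈ 85.5 days.

85.5 days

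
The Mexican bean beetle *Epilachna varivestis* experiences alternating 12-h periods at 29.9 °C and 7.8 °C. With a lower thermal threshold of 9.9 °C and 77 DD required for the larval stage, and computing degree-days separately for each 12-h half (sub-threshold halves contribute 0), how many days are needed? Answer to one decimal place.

Day half: max(0, 29.9 − 9.9) × 0.5 = 20.0 × 0.5 = 10.00 DD.
Night half: max(0, 7.8 − 9.9) × 0.5 = 0.0 × 0.5 = 0.00 DD.
Per 24 h: 10.00 DD/day.
Duration = 77 / 10.00 = 7.700 ≈ 7.7 days.

7.7 days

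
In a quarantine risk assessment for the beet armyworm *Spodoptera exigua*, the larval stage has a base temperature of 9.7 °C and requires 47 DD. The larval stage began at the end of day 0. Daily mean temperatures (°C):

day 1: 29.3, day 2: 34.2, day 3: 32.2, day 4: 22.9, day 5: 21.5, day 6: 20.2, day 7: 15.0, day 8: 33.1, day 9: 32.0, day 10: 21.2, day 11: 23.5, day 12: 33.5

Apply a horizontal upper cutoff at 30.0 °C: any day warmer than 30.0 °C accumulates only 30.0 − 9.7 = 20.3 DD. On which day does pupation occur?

Daily DD above 9.7 °C (capped at 20.3): 19.6, 20.3, 20.3, 13.2, 11.8, 10.5, 5.3, 20.3, 20.3, 11.5, 13.8, 20.3.
Cumulative: 19.6, 39.9, 60.2, 73.4, 85.2, 95.7, 101.0, 121.3, 141.6, 153.1, 166.9, 187.2.
The total first reaches 47 DD on day 3.

day 3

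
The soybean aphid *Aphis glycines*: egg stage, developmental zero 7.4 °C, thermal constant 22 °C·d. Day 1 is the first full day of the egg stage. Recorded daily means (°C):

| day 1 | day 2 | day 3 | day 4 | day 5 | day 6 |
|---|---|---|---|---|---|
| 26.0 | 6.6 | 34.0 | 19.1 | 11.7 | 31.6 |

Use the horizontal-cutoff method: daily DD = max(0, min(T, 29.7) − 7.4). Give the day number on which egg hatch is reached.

day 3

Daily DD above 7.4 °C (capped at 22.3): 18.6, 0.0, 22.3, 11.7, 4.3, 22.3.
Cumulative: 18.6, 18.6, 40.9, 52.6, 56.9, 79.2.
The total first reaches 22 DD on day 3.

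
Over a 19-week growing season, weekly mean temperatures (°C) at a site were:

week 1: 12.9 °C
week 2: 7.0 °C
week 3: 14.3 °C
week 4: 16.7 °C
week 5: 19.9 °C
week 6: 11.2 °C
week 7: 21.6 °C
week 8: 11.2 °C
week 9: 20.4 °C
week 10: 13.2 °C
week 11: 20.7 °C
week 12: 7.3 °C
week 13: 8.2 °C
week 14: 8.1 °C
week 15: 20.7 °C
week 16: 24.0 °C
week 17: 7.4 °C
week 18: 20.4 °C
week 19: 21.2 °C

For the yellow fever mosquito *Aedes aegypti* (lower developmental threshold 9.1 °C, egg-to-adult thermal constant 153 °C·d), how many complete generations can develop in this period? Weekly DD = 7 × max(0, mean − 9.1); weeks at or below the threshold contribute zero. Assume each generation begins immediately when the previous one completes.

5 generations

Weekly DD (7 × max(0, T̄ − 9.1)): 26.6, 0.0, 36.4, 53.2, 75.6, 14.7, 87.5, 14.7, 79.1, 28.7, 81.2, 0.0, 0.0, 0.0, 81.2, 104.3, 0.0, 79.1, 84.7.
Season total = 847.0 DD.
Complete generations = ⌊847.0 / 153⌋ = 5.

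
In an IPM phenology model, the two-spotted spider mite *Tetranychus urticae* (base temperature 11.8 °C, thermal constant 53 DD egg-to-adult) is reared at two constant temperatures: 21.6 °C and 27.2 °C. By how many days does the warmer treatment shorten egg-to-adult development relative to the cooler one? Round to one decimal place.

2.0 days

At 21.6 °C: 53 / (21.6 − 11.8) = 53 / 9.8 = 5.408 d.
At 27.2 °C: 53 / (27.2 − 11.8) = 53 / 15.4 = 3.442 d.
Difference = |5.408 − 3.442| = 1.967 ≈ 2.0 days.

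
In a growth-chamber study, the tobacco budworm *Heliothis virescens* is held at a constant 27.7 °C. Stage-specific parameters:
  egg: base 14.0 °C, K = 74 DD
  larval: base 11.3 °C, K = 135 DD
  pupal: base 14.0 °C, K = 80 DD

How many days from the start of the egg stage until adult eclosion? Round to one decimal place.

egg: 74 / (27.7 − 14.0) = 74 / 13.7 = 5.401 d.
larval: 135 / (27.7 − 11.3) = 135 / 16.4 = 8.232 d.
pupal: 80 / (27.7 − 14.0) = 80 / 13.7 = 5.839 d.
Sum = 19.473 ≈ 19.5 days.

19.5 days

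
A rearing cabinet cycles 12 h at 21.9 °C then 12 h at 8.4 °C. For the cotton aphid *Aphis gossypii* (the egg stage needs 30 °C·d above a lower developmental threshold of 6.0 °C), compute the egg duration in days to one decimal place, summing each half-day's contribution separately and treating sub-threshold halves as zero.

Day half: max(0, 21.9 − 6.0) × 0.5 = 15.9 × 0.5 = 7.95 DD.
Night half: max(0, 8.4 − 6.0) × 0.5 = 2.4 × 0.5 = 1.20 DD.
Per 24 h: 9.15 DD/day.
Duration = 30 / 9.15 = 3.279 ≈ 3.3 days.

3.3 days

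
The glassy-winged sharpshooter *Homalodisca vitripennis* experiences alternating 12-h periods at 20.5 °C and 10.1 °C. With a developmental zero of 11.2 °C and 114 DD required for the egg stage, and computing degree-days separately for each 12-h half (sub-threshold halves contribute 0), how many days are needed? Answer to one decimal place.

Day half: max(0, 20.5 − 11.2) × 0.5 = 9.3 × 0.5 = 4.65 DD.
Night half: max(0, 10.1 − 11.2) × 0.5 = 0.0 × 0.5 = 0.00 DD.
Per 24 h: 4.65 DD/day.
Duration = 114 / 4.65 = 24.516 ≈ 24.5 days.

24.5 days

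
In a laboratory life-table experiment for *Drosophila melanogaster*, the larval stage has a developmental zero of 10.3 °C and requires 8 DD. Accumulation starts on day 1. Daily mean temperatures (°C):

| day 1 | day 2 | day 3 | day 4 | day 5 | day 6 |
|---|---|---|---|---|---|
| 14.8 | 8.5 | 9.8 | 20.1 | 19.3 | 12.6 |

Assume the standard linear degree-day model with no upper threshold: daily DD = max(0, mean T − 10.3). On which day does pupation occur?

Daily DD above 10.3 °C: 4.5, 0.0, 0.0, 9.8, 9.0, 2.3.
Cumulative: 4.5, 4.5, 4.5, 14.3, 23.3, 25.6.
The total first reaches 8 DD on day 4.

day 4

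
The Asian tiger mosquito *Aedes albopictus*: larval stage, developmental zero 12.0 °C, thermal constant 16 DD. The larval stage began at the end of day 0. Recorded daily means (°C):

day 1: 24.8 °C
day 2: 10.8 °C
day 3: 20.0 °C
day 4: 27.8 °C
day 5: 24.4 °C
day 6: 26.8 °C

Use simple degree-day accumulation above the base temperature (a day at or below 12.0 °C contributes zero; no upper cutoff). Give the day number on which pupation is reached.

Daily DD above 12.0 °C: 12.8, 0.0, 8.0, 15.8, 12.4, 14.8.
Cumulative: 12.8, 12.8, 20.8, 36.6, 49.0, 63.8.
The total first reaches 16 DD on day 3.

day 3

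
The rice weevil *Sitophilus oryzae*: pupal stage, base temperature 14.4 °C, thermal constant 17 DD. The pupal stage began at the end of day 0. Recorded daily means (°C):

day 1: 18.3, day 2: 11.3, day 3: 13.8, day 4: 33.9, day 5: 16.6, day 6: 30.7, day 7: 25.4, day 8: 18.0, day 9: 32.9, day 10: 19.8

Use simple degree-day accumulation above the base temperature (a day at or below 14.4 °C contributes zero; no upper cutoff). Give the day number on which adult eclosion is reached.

day 4

Daily DD above 14.4 °C: 3.9, 0.0, 0.0, 19.5, 2.2, 16.3, 11.0, 3.6, 18.5, 5.4.
Cumulative: 3.9, 3.9, 3.9, 23.4, 25.6, 41.9, 52.9, 56.5, 75.0, 80.4.
The total first reaches 17 DD on day 4.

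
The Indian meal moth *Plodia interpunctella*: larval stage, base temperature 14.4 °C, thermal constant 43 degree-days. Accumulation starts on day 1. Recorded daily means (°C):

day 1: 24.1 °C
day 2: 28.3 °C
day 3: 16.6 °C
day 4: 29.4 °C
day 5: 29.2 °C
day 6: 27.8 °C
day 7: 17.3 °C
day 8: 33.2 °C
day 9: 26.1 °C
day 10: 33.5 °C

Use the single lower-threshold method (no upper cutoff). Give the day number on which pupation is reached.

day 5

Daily DD above 14.4 °C: 9.7, 13.9, 2.2, 15.0, 14.8, 13.4, 2.9, 18.8, 11.7, 19.1.
Cumulative: 9.7, 23.6, 25.8, 40.8, 55.6, 69.0, 71.9, 90.7, 102.4, 121.5.
The total first reaches 43 DD on day 5.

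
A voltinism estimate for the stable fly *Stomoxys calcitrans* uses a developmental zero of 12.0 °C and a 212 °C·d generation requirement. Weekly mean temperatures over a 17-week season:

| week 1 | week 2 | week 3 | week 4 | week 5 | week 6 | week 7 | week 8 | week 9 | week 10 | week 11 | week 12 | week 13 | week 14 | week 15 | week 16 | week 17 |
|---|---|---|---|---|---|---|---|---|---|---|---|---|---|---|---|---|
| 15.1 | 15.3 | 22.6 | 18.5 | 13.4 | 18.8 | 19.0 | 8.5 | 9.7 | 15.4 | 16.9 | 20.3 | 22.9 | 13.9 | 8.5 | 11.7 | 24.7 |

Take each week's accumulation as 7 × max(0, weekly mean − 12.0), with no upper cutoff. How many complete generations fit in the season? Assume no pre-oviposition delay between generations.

2 generations

Weekly DD (7 × max(0, T̄ − 12.0)): 21.7, 23.1, 74.2, 45.5, 9.8, 47.6, 49.0, 0.0, 0.0, 23.8, 34.3, 58.1, 76.3, 13.3, 0.0, 0.0, 88.9.
Season total = 565.6 DD.
Complete generations = ⌊565.6 / 212⌋ = 2.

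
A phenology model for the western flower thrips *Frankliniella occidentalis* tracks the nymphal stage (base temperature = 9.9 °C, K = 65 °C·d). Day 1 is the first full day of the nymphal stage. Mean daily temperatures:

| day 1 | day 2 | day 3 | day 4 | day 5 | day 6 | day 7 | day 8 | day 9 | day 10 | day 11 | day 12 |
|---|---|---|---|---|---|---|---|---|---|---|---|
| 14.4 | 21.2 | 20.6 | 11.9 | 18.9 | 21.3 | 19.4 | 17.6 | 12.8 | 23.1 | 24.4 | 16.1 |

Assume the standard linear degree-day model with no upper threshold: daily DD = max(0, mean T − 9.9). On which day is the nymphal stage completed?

Daily DD above 9.9 °C: 4.5, 11.3, 10.7, 2.0, 9.0, 11.4, 9.5, 7.7, 2.9, 13.2, 14.5, 6.2.
Cumulative: 4.5, 15.8, 26.5, 28.5, 37.5, 48.9, 58.4, 66.1, 69.0, 82.2, 96.7, 102.9.
The total first reaches 65 DD on day 8.

day 8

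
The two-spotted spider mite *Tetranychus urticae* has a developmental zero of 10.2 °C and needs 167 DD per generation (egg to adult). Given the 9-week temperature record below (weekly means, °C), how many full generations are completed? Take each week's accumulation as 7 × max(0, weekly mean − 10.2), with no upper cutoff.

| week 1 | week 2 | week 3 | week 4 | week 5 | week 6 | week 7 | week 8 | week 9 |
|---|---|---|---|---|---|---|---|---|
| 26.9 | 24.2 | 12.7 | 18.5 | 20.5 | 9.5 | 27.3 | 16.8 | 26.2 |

Weekly DD (7 × max(0, T̄ − 10.2)): 116.9, 98.0, 17.5, 58.1, 72.1, 0.0, 119.7, 46.2, 112.0.
Season total = 640.5 DD.
Complete generations = ⌊640.5 / 167⌋ = 3.

3 generations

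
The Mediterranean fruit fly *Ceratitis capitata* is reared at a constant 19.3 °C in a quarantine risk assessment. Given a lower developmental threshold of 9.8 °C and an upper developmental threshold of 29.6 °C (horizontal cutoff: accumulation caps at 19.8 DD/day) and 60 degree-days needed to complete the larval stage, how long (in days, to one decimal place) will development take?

Daily accumulation = 19.3 − 9.8 = 9.5 DD/day.
Duration = 60 / 9.5 = 6.316 ≈ 6.3 days.

6.3 days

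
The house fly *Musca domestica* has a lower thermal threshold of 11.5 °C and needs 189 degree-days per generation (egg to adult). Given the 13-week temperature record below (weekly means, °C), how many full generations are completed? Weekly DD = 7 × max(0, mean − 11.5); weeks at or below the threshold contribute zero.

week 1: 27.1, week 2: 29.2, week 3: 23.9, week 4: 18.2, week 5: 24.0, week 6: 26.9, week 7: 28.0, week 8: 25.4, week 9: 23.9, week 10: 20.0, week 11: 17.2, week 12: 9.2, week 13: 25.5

5 generations

Weekly DD (7 × max(0, T̄ − 11.5)): 109.2, 123.9, 86.8, 46.9, 87.5, 107.8, 115.5, 97.3, 86.8, 59.5, 39.9, 0.0, 98.0.
Season total = 1059.1 DD.
Complete generations = ⌊1059.1 / 189⌋ = 5.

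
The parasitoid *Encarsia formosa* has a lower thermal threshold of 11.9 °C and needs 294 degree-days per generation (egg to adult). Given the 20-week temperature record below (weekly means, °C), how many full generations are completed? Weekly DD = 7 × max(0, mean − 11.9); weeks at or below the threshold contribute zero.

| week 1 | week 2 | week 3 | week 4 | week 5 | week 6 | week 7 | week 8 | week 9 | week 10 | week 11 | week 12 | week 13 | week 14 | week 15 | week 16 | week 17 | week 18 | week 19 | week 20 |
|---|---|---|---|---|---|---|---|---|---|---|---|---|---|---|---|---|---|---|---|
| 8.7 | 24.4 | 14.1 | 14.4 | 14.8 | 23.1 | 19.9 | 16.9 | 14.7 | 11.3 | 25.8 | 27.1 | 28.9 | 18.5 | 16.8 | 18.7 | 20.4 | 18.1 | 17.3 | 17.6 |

Weekly DD (7 × max(0, T̄ − 11.9)): 0.0, 87.5, 15.4, 17.5, 20.3, 78.4, 56.0, 35.0, 19.6, 0.0, 97.3, 106.4, 119.0, 46.2, 34.3, 47.6, 59.5, 43.4, 37.8, 39.9.
Season total = 961.1 DD.
Complete generations = ⌊961.1 / 294⌋ = 3.

3 generations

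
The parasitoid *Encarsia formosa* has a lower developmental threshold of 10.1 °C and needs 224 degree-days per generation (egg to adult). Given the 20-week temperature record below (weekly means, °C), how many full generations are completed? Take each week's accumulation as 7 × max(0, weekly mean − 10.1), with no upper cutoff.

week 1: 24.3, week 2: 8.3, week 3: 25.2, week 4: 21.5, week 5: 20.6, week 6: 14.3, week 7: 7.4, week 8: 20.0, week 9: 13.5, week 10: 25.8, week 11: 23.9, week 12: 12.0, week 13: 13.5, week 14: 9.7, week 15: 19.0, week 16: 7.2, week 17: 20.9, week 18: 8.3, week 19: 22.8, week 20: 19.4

4 generations

Weekly DD (7 × max(0, T̄ − 10.1)): 99.4, 0.0, 105.7, 79.8, 73.5, 29.4, 0.0, 69.3, 23.8, 109.9, 96.6, 13.3, 23.8, 0.0, 62.3, 0.0, 75.6, 0.0, 88.9, 65.1.
Season total = 1016.4 DD.
Complete generations = ⌊1016.4 / 224⌋ = 4.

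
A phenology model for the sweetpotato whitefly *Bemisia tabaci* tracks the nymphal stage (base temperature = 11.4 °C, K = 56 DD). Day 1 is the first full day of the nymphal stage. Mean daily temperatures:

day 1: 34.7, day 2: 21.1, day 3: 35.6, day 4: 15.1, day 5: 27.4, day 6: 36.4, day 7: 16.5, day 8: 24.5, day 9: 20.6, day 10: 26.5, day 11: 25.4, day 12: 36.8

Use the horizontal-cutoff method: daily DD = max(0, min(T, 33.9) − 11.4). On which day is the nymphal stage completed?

day 4

Daily DD above 11.4 °C (capped at 22.5): 22.5, 9.7, 22.5, 3.7, 16.0, 22.5, 5.1, 13.1, 9.2, 15.1, 14.0, 22.5.
Cumulative: 22.5, 32.2, 54.7, 58.4, 74.4, 96.9, 102.0, 115.1, 124.3, 139.4, 153.4, 175.9.
The total first reaches 56 DD on day 4.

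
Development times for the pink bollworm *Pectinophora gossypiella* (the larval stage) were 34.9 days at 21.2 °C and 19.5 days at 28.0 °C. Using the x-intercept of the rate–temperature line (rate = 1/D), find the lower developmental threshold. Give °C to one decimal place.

12.6 °C

Equal thermal constants: D₁(T₁ − T_b) = D₂(T₂ − T_b).
34.9·(21.2 − T_b) = 19.5·(28.0 − T_b)
T_b = (34.9·21.2 − 19.5·28.0) / (34.9 − 19.5) = 193.88 / 15.4 = 12.590 °C ≈ 12.6 °C.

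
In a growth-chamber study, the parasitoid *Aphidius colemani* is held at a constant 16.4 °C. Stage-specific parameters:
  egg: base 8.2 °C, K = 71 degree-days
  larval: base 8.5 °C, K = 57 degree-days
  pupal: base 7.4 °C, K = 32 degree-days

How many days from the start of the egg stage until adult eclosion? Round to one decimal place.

egg: 71 / (16.4 − 8.2) = 71 / 8.2 = 8.659 d.
larval: 57 / (16.4 − 8.5) = 57 / 7.9 = 7.215 d.
pupal: 32 / (16.4 − 7.4) = 32 / 9.0 = 3.556 d.
Sum = 19.429 ≈ 19.4 days.

19.4 days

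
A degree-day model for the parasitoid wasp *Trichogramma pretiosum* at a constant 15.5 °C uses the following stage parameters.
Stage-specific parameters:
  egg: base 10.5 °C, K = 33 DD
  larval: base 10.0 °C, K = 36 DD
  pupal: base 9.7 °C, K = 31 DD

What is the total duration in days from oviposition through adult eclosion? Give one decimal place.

18.5 days

egg: 33 / (15.5 − 10.5) = 33 / 5.0 = 6.600 d.
larval: 36 / (15.5 − 10.0) = 36 / 5.5 = 6.545 d.
pupal: 31 / (15.5 − 9.7) = 31 / 5.8 = 5.345 d.
Sum = 18.490 ≈ 18.5 days.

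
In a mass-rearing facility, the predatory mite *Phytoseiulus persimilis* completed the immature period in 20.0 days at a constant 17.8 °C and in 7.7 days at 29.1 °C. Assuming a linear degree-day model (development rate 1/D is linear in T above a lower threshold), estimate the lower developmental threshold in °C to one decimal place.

10.7 °C

Under the model K = D·(T − T_b), so D₁·(T₁ − T_b) = D₂·(T₂ − T_b).
20.0·(17.8 − T_b) = 7.7·(29.1 − T_b)
T_b = (20.0·17.8 − 7.7·29.1) / (20.0 − 7.7) = 131.93 / 12.3 = 10.726 °C ≈ 10.7 °C.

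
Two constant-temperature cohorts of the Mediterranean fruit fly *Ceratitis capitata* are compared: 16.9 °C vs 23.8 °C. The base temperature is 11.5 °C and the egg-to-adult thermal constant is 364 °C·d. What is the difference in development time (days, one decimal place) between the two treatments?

At 16.9 °C: 364 / (16.9 − 11.5) = 364 / 5.4 = 67.407 d.
At 23.8 °C: 364 / (23.8 − 11.5) = 364 / 12.3 = 29.593 d.
Difference = |67.407 − 29.593| = 37.814 ≈ 37.8 days.

37.8 days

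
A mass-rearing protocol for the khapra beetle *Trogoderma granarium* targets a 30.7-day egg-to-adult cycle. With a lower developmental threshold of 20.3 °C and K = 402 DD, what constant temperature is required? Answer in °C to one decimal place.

33.4 °C

Required daily accumulation = 402 / 30.7 = 13.094 DD/day.
T = T_base + 13.094 = 20.3 + 13.094 = 33.394 ≈ 33.4 °C.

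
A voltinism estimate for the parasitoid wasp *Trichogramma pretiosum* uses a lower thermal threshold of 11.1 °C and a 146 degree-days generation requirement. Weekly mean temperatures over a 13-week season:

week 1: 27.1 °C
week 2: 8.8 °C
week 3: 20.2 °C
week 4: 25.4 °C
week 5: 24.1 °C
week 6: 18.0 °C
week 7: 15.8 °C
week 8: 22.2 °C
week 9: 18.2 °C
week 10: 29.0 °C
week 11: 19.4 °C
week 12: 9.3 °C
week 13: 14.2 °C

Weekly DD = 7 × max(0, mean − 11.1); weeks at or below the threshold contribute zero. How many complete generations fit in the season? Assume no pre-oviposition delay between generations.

Weekly DD (7 × max(0, T̄ − 11.1)): 112.0, 0.0, 63.7, 100.1, 91.0, 48.3, 32.9, 77.7, 49.7, 125.3, 58.1, 0.0, 21.7.
Season total = 780.5 DD.
Complete generations = ⌊780.5 / 146⌋ = 5.

5 generations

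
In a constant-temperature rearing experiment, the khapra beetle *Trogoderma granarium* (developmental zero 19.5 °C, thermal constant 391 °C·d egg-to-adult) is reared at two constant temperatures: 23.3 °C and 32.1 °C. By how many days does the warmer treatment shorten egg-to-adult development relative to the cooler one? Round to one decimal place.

71.9 days

At 23.3 °C: 391 / (23.3 − 19.5) = 391 / 3.8 = 102.895 d.
At 32.1 °C: 391 / (32.1 − 19.5) = 391 / 12.6 = 31.032 d.
Difference = |102.895 − 31.032| = 71.863 ≈ 71.9 days.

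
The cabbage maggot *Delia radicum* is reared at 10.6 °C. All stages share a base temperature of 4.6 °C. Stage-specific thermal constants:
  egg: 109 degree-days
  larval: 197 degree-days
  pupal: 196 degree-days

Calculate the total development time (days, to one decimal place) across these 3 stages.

Daily accumulation at 10.6 °C = 10.6 − 4.6 = 6.0 DD/day.
Total K = 109 + 197 + 196 = 502 DD.
Total duration = 502 / 6.0 = 83.667 ≈ 83.7 days.

83.7 days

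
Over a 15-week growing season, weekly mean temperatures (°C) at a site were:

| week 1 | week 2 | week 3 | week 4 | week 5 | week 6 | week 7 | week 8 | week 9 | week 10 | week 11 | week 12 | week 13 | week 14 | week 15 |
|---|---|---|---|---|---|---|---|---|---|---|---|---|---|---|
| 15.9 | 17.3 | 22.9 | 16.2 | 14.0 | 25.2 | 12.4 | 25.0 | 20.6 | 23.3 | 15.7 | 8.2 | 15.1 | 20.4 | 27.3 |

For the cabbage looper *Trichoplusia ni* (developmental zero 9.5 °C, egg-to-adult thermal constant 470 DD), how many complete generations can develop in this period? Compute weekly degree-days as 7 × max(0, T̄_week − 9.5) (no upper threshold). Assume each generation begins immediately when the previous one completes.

2 generations

Weekly DD (7 × max(0, T̄ − 9.5)): 44.8, 54.6, 93.8, 46.9, 31.5, 109.9, 20.3, 108.5, 77.7, 96.6, 43.4, 0.0, 39.2, 76.3, 124.6.
Season total = 968.1 DD.
Complete generations = ⌊968.1 / 470⌋ = 2.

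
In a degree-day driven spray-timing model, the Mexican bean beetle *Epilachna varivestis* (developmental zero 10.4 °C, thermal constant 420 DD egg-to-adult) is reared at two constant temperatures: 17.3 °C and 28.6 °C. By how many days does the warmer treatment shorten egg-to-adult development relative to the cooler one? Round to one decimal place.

At 17.3 °C: 420 / (17.3 − 10.4) = 420 / 6.9 = 60.870 d.
At 28.6 °C: 420 / (28.6 − 10.4) = 420 / 18.2 = 23.077 d.
Difference = |60.870 − 23.077| = 37.793 ≈ 37.8 days.

37.8 days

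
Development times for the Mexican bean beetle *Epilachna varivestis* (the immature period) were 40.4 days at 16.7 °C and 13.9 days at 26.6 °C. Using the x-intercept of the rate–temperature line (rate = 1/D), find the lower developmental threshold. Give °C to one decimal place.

11.5 °C

Linear rate model ⇒ the product D·(T − T_b) is constant across temperatures.
40.4·(16.7 − T_b) = 13.9·(26.6 − T_b)
T_b = (40.4·16.7 − 13.9·26.6) / (40.4 − 13.9) = 304.94 / 26.5 = 11.507 °C ≈ 11.5 °C.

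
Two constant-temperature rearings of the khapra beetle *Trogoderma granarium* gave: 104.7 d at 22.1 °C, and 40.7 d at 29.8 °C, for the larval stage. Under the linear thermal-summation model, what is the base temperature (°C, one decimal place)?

Linear rate model ⇒ the product D·(T − T_b) is constant across temperatures.
104.7·(22.1 − T_b) = 40.7·(29.8 − T_b)
T_b = (104.7·22.1 − 40.7·29.8) / (104.7 − 40.7) = 1101.01 / 64.0 = 17.203 °C ≈ 17.2 °C.

17.2 °C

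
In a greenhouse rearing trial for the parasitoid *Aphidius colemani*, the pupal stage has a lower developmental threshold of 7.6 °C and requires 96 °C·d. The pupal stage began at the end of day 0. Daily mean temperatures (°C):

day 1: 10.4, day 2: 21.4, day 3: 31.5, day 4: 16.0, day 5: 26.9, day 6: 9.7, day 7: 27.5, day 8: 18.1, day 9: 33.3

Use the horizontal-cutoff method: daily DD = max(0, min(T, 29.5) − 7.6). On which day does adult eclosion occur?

day 8

Daily DD above 7.6 °C (capped at 21.9): 2.8, 13.8, 21.9, 8.4, 19.3, 2.1, 19.9, 10.5, 21.9.
Cumulative: 2.8, 16.6, 38.5, 46.9, 66.2, 68.3, 88.2, 98.7, 120.6.
The total first reaches 96 DD on day 8.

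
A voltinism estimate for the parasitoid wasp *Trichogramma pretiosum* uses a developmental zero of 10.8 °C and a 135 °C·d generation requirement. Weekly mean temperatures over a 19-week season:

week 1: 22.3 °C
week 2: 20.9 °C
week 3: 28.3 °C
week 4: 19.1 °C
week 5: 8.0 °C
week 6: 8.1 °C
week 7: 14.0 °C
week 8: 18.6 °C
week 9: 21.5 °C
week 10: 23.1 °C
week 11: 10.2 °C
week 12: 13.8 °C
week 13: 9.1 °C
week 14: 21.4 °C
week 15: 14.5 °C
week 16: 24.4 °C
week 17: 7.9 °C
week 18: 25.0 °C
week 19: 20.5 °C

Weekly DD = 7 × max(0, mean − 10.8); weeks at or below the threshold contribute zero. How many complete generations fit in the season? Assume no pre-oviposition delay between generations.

Weekly DD (7 × max(0, T̄ − 10.8)): 80.5, 70.7, 122.5, 58.1, 0.0, 0.0, 22.4, 54.6, 74.9, 86.1, 0.0, 21.0, 0.0, 74.2, 25.9, 95.2, 0.0, 99.4, 67.9.
Season total = 953.4 DD.
Complete generations = ⌊953.4 / 135⌋ = 7.

7 generations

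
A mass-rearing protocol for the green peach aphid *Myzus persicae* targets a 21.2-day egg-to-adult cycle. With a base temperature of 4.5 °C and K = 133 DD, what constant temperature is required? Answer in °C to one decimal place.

Required daily accumulation = 133 / 21.2 = 6.274 DD/day.
T = T_base + 6.274 = 4.5 + 6.274 = 10.774 ≈ 10.8 °C.

10.8 °C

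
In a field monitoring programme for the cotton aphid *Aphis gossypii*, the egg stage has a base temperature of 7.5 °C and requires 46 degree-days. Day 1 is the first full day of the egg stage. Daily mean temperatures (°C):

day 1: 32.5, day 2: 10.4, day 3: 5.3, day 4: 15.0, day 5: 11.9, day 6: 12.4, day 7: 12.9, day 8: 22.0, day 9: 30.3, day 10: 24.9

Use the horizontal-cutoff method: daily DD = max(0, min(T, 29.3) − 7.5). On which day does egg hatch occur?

Daily DD above 7.5 °C (capped at 21.8): 21.8, 2.9, 0.0, 7.5, 4.4, 4.9, 5.4, 14.5, 21.8, 17.4.
Cumulative: 21.8, 24.7, 24.7, 32.2, 36.6, 41.5, 46.9, 61.4, 83.2, 100.6.
The total first reaches 46 DD on day 7.

day 7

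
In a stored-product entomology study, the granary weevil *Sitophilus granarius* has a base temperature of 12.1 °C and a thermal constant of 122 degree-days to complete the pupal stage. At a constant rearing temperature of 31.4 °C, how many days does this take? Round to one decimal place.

Daily accumulation = 31.4 − 12.1 = 19.3 DD/day.
Duration = 122 / 19.3 = 6.321 ≈ 6.3 days.

6.3 days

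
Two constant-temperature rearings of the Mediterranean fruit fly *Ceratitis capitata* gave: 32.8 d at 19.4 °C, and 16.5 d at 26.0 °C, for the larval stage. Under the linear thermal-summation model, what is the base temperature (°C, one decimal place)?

Equal thermal constants: D₁(T₁ − T_b) = D₂(T₂ − T_b).
32.8·(19.4 − T_b) = 16.5·(26.0 − T_b)
T_b = (32.8·19.4 − 16.5·26.0) / (32.8 − 16.5) = 207.32 / 16.3 = 12.719 °C ≈ 12.7 °C.

12.7 °C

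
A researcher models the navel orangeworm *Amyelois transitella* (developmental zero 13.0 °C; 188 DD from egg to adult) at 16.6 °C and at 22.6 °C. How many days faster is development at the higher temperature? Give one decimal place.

At 16.6 °C: 188 / (16.6 − 13.0) = 188 / 3.6 = 52.222 d.
At 22.6 °C: 188 / (22.6 − 13.0) = 188 / 9.6 = 19.583 d.
Difference = |52.222 − 19.583| = 32.639 ≈ 32.6 days.

32.6 days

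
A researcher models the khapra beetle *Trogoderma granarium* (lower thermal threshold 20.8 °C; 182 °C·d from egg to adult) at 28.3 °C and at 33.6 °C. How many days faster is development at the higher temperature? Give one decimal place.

10.0 days

At 28.3 °C: 182 / (28.3 − 20.8) = 182 / 7.5 = 24.267 d.
At 33.6 °C: 182 / (33.6 − 20.8) = 182 / 12.8 = 14.219 d.
Difference = |24.267 − 14.219| = 10.048 ≈ 10.0 days.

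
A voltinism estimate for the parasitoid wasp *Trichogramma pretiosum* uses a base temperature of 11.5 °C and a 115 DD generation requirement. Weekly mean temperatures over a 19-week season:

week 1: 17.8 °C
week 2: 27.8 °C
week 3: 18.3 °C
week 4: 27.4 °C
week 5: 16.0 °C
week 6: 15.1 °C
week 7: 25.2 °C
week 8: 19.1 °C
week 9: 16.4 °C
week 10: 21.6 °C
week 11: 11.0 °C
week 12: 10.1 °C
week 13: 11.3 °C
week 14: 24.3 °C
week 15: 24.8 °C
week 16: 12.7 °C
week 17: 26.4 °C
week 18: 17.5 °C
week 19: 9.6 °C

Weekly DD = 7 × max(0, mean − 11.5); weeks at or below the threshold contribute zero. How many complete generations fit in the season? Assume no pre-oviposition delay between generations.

Weekly DD (7 × max(0, T̄ − 11.5)): 44.1, 114.1, 47.6, 111.3, 31.5, 25.2, 95.9, 53.2, 34.3, 70.7, 0.0, 0.0, 0.0, 89.6, 93.1, 8.4, 104.3, 42.0, 0.0.
Season total = 965.3 DD.
Complete generations = ⌊965.3 / 115⌋ = 8.

8 generations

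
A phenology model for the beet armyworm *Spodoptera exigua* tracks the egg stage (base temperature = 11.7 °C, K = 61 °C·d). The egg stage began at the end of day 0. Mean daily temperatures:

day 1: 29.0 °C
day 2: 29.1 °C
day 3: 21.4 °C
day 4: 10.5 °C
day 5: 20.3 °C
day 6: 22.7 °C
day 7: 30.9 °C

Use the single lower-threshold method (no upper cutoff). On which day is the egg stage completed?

day 6

Daily DD above 11.7 °C: 17.3, 17.4, 9.7, 0.0, 8.6, 11.0, 19.2.
Cumulative: 17.3, 34.7, 44.4, 44.4, 53.0, 64.0, 83.2.
The total first reaches 61 DD on day 6.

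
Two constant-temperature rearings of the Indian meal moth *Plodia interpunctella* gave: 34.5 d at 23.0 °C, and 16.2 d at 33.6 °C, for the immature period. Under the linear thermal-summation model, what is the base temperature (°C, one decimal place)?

Under the model K = D·(T − T_b), so D₁·(T₁ − T_b) = D₂·(T₂ − T_b).
34.5·(23.0 − T_b) = 16.2·(33.6 − T_b)
T_b = (34.5·23.0 − 16.2·33.6) / (34.5 − 16.2) = 249.18 / 18.3 = 13.616 °C ≈ 13.6 °C.

13.6 °C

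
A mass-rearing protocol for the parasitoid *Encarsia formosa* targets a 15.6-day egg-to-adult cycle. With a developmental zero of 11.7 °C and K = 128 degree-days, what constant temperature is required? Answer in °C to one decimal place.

Required daily accumulation = 128 / 15.6 = 8.205 DD/day.
T = T_base + 8.205 = 11.7 + 8.205 = 19.905 ≈ 19.9 °C.

19.9 °C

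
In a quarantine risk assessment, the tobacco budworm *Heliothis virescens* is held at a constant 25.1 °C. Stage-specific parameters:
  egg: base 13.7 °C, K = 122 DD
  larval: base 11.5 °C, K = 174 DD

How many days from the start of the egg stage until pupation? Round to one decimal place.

23.5 days

egg: 122 / (25.1 − 13.7) = 122 / 11.4 = 10.702 d.
larval: 174 / (25.1 − 11.5) = 174 / 13.6 = 12.794 d.
Sum = 23.496 ≈ 23.5 days.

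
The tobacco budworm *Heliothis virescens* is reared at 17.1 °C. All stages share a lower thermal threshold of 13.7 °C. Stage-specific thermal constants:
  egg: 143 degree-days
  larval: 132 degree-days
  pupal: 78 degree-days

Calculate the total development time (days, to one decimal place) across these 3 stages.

Daily accumulation at 17.1 °C = 17.1 − 13.7 = 3.4 DD/day.
Total K = 143 + 132 + 78 = 353 DD.
Total duration = 353 / 3.4 = 103.824 ≈ 103.8 days.

103.8 days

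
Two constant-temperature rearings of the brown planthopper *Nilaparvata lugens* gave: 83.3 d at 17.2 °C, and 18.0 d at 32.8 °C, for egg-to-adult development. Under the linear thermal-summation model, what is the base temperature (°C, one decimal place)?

12.9 °C

Linear rate model ⇒ the product D·(T − T_b) is constant across temperatures.
83.3·(17.2 − T_b) = 18.0·(32.8 − T_b)
T_b = (83.3·17.2 − 18.0·32.8) / (83.3 − 18.0) = 842.36 / 65.3 = 12.900 °C ≈ 12.9 °C.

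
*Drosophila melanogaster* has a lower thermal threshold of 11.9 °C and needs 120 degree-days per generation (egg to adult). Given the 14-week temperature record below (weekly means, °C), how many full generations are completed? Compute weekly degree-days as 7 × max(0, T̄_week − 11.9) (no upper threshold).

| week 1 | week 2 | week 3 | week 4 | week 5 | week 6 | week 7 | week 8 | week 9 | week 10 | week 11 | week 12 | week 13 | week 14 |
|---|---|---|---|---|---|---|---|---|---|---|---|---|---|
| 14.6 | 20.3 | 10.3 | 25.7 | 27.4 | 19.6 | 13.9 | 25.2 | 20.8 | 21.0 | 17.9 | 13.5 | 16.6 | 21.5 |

6 generations

Weekly DD (7 × max(0, T̄ − 11.9)): 18.9, 58.8, 0.0, 96.6, 108.5, 53.9, 14.0, 93.1, 62.3, 63.7, 42.0, 11.2, 32.9, 67.2.
Season total = 723.1 DD.
Complete generations = ⌊723.1 / 120⌋ = 6.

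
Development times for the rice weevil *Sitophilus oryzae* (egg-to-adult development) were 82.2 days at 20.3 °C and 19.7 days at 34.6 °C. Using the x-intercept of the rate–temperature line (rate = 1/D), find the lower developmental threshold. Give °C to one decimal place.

15.8 °C

Equal thermal constants: D₁(T₁ − T_b) = D₂(T₂ − T_b).
82.2·(20.3 − T_b) = 19.7·(34.6 − T_b)
T_b = (82.2·20.3 − 19.7·34.6) / (82.2 − 19.7) = 987.04 / 62.5 = 15.793 °C ≈ 15.8 °C.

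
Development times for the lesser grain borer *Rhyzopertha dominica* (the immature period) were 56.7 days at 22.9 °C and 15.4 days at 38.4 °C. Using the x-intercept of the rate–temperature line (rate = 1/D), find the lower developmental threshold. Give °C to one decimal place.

17.1 °C

Linear rate model ⇒ the product D·(T − T_b) is constant across temperatures.
56.7·(22.9 − T_b) = 15.4·(38.4 − T_b)
T_b = (56.7·22.9 − 15.4·38.4) / (56.7 − 15.4) = 707.07 / 41.3 = 17.120 °C ≈ 17.1 °C.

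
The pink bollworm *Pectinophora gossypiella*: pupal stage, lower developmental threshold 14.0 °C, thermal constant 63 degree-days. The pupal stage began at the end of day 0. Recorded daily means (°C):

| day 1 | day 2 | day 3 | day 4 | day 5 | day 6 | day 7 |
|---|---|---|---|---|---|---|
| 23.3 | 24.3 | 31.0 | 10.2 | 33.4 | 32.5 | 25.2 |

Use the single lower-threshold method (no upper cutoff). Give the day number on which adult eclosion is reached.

day 6

Daily DD above 14.0 °C: 9.3, 10.3, 17.0, 0.0, 19.4, 18.5, 11.2.
Cumulative: 9.3, 19.6, 36.6, 36.6, 56.0, 74.5, 85.7.
The total first reaches 63 DD on day 6.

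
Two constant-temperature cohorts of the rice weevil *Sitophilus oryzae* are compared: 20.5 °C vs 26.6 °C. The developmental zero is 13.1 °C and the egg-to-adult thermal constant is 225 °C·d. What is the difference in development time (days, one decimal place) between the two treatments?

At 20.5 °C: 225 / (20.5 − 13.1) = 225 / 7.4 = 30.405 d.
At 26.6 °C: 225 / (26.6 − 13.1) = 225 / 13.5 = 16.667 d.
Difference = |30.405 − 16.667| = 13.739 ≈ 13.7 days.

13.7 days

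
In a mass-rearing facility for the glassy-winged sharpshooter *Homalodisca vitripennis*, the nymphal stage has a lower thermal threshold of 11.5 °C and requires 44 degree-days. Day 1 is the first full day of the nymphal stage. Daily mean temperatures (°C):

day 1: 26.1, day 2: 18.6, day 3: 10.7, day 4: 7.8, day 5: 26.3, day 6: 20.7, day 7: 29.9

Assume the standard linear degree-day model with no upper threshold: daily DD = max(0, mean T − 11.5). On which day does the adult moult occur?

Daily DD above 11.5 °C: 14.6, 7.1, 0.0, 0.0, 14.8, 9.2, 18.4.
Cumulative: 14.6, 21.7, 21.7, 21.7, 36.5, 45.7, 64.1.
The total first reaches 44 DD on day 6.

day 6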